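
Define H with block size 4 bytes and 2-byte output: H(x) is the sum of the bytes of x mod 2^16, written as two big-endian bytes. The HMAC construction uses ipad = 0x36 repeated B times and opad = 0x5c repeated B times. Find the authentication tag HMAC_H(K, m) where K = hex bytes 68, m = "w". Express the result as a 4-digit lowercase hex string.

01c0

Key hex bytes 68 is 1 byte ≤ B = 4; zero-pad to 4 bytes: K' = 68 00 00 00.
K' ⊕ ipad = 5e 36 36 36.  K' ⊕ opad = 34 5c 5c 5c.
Inner input = (K'⊕ipad) ∥ m = 5e 36 36 36 ∥ 77.
Inner hash: sum = 94+54+54+54+119 = 375 → 01 77.
Outer input = (K'⊕opad) ∥ inner = 34 5c 5c 5c ∥ 01 77.
Outer hash (tag): sum = 52+92+92+92+1+119 = 448 → 01 c0.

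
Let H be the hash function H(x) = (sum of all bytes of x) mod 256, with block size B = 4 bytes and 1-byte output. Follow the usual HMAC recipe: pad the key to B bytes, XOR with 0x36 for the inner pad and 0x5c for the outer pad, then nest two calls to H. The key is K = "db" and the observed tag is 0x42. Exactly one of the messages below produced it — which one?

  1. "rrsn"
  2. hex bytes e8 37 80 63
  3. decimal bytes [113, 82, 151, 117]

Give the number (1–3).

Key "db" = 64 62 is 2 bytes ≤ B = 4; zero-pad to 4 bytes: K' = 64 62 00 00.
K' ⊕ ipad = 52 54 36 36; K' ⊕ opad = 38 3e 5c 5c.
m1: inner = H(52 54 36 36 72 72 73 6e) = d7; tag = H(38 3e 5c 5c d7) = 05
m2: inner = H(52 54 36 36 e8 37 80 63) = 14; tag = H(38 3e 5c 5c 14) = 42 ← matches
m3: inner = H(52 54 36 36 71 52 97 75) = e1; tag = H(38 3e 5c 5c e1) = 0f

2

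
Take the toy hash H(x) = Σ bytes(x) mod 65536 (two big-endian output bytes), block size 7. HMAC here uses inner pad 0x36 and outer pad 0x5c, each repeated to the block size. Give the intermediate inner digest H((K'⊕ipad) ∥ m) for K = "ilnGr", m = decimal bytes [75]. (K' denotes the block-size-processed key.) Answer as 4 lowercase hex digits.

Key "ilnGr" = 69 6c 6e 47 72 is 5 bytes ≤ B = 7; zero-pad to 7 bytes: K' = 69 6c 6e 47 72 00 00.
K' ⊕ ipad = 5f 5a 58 71 44 36 36.
Inner input = 5f 5a 58 71 44 36 36 ∥ 4b.
Inner hash: sum = 95+90+88+113+68+54+54+75 = 637 → 02 7d.

027d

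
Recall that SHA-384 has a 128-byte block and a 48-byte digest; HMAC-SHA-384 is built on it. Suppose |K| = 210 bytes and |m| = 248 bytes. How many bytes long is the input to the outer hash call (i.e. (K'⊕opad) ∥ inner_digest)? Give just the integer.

176

Key is 210 > 128 bytes, so it is hashed to 48 bytes then zero-padded to 128: |K'| = 128.
Outer input = (K'⊕opad) ∥ H(inner) → 128 + 48 = 176 bytes.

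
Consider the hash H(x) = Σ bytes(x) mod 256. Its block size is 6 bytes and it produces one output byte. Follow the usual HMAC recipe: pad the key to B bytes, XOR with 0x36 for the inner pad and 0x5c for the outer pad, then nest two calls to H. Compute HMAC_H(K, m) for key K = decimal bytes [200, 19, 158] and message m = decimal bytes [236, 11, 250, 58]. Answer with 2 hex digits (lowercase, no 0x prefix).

Key decimal bytes [200, 19, 158] = c8 13 9e is 3 bytes ≤ B = 6; zero-pad to 6 bytes: K' = c8 13 9e 00 00 00.
K' ⊕ ipad = fe 25 a8 36 36 36.  K' ⊕ opad = 94 4f c2 5c 5c 5c.
Inner input = (K'⊕ipad) ∥ m = fe 25 a8 36 36 36 ∥ ec 0b fa 3a.
Inner hash: sum = 254+37+168+54+54+54+236+11+250+58 = 1176; mod 256 = 152 → 98.
Outer input = (K'⊕opad) ∥ inner = 94 4f c2 5c 5c 5c ∥ 98.
Outer hash (tag): sum = 148+79+194+92+92+92+152 = 849; mod 256 = 81 → 51.

51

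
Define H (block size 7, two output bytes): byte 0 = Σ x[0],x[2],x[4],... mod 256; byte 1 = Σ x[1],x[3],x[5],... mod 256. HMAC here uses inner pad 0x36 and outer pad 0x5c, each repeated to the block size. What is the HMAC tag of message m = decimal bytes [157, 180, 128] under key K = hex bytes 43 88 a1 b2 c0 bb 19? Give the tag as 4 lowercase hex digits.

Key hex bytes 43 88 a1 b2 c0 bb 19 is exactly B = 7 bytes: K' = 43 88 a1 b2 c0 bb 19.
K' ⊕ ipad = 75 be 97 84 f6 8d 2f.  K' ⊕ opad = 1f d4 fd ee 9c e7 45.
Inner input = (K'⊕ipad) ∥ m = 75 be 97 84 f6 8d 2f ∥ 9d b4 80.
Inner hash: even-index sum = 741 mod 256 = 229; odd-index sum = 748 mod 256 = 236 → e5 ec.
Outer input = (K'⊕opad) ∥ inner = 1f d4 fd ee 9c e7 45 ∥ e5 ec.
Outer hash (tag): even-index sum = 745 mod 256 = 233; odd-index sum = 910 mod 256 = 142 → e9 8e.

e98e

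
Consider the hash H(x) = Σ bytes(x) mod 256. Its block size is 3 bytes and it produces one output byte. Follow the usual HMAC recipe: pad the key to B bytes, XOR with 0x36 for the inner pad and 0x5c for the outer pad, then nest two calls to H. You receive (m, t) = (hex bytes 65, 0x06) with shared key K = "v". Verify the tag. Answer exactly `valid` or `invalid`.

Key "v" = 76 is 1 byte ≤ B = 3; zero-pad to 3 bytes: K' = 76 00 00.
K' ⊕ ipad = 40 36 36; K' ⊕ opad = 2a 5c 5c.
Inner hash: sum = 64+54+54+101 = 273; mod 256 = 17 → 11.
Outer hash (recomputed tag): sum = 42+92+92+17 = 243 → f3.
Recomputed tag = f3; claimed = 06 → mismatch.

invalid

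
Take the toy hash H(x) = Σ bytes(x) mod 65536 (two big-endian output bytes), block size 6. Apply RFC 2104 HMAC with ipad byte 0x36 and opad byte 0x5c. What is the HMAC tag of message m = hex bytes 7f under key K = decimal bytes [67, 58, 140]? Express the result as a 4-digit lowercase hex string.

Key decimal bytes [67, 58, 140] = 43 3a 8c is 3 bytes ≤ B = 6; zero-pad to 6 bytes: K' = 43 3a 8c 00 00 00.
K' ⊕ ipad = 75 0c ba 36 36 36.  K' ⊕ opad = 1f 66 d0 5c 5c 5c.
Inner input = (K'⊕ipad) ∥ m = 75 0c ba 36 36 36 ∥ 7f.
Inner hash: sum = 117+12+186+54+54+54+127 = 604 → 02 5c.
Outer input = (K'⊕opad) ∥ inner = 1f 66 d0 5c 5c 5c ∥ 02 5c.
Outer hash (tag): sum = 31+102+208+92+92+92+2+92 = 711 → 02 c7.

02c7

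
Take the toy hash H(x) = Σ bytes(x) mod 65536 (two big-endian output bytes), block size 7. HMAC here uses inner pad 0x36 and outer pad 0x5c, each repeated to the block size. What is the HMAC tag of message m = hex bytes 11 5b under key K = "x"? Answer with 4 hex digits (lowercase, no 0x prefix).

Key "x" = 78 is 1 byte ≤ B = 7; zero-pad to 7 bytes: K' = 78 00 00 00 00 00 00.
K' ⊕ ipad = 4e 36 36 36 36 36 36.  K' ⊕ opad = 24 5c 5c 5c 5c 5c 5c.
Inner input = (K'⊕ipad) ∥ m = 4e 36 36 36 36 36 36 ∥ 11 5b.
Inner hash: sum = 78+54+54+54+54+54+54+17+91 = 510 → 01 fe.
Outer input = (K'⊕opad) ∥ inner = 24 5c 5c 5c 5c 5c 5c ∥ 01 fe.
Outer hash (tag): sum = 36+92+92+92+92+92+92+1+254 = 843 → 03 4b.

034b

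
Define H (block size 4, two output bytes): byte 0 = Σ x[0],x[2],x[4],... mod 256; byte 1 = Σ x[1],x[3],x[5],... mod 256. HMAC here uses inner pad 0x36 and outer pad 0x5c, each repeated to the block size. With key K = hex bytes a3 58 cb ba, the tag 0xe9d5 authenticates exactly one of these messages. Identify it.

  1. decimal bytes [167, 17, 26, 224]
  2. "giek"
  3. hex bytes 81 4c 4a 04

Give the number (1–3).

1

Key hex bytes a3 58 cb ba is exactly B = 4 bytes: K' = a3 58 cb ba.
K' ⊕ ipad = 95 6e fd 8c; K' ⊕ opad = ff 04 97 e6.
m1: inner = H(95 6e fd 8c a7 11 1a e0) = 53 eb; tag = H(ff 04 97 e6 53 eb) = e9d5 ← matches
m2: inner = H(95 6e fd 8c 67 69 65 6b) = 5e ce; tag = H(ff 04 97 e6 5e ce) = f4b8
m3: inner = H(95 6e fd 8c 81 4c 4a 04) = 5d 4a; tag = H(ff 04 97 e6 5d 4a) = f334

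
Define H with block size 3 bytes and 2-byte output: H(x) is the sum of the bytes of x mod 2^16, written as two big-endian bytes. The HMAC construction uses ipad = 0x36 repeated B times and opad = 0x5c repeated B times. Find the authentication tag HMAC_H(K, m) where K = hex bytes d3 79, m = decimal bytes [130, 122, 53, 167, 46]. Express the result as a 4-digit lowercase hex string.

Key hex bytes d3 79 is 2 bytes ≤ B = 3; zero-pad to 3 bytes: K' = d3 79 00.
K' ⊕ ipad = e5 4f 36.  K' ⊕ opad = 8f 25 5c.
Inner input = (K'⊕ipad) ∥ m = e5 4f 36 ∥ 82 7a 35 a7 2e.
Inner hash: sum = 229+79+54+130+122+53+167+46 = 880 → 03 70.
Outer input = (K'⊕opad) ∥ inner = 8f 25 5c ∥ 03 70.
Outer hash (tag): sum = 143+37+92+3+112 = 387 → 01 83.

0183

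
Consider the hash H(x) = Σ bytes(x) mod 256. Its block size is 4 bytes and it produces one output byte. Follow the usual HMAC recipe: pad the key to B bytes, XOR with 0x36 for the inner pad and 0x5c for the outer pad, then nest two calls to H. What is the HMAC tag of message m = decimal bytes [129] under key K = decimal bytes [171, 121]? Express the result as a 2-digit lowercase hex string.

ad

Key decimal bytes [171, 121] = ab 79 is 2 bytes ≤ B = 4; zero-pad to 4 bytes: K' = ab 79 00 00.
K' ⊕ ipad = 9d 4f 36 36.  K' ⊕ opad = f7 25 5c 5c.
Inner input = (K'⊕ipad) ∥ m = 9d 4f 36 36 ∥ 81.
Inner hash: sum = 157+79+54+54+129 = 473; mod 256 = 217 → d9.
Outer input = (K'⊕opad) ∥ inner = f7 25 5c 5c ∥ d9.
Outer hash (tag): sum = 247+37+92+92+217 = 685; mod 256 = 173 → ad.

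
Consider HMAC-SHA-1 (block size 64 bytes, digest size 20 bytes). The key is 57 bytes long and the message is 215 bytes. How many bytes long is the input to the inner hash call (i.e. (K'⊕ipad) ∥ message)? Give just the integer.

279

Key is 57 ≤ 64 bytes, zero-padded: |K'| = 64.
Inner input = (K'⊕ipad) ∥ m → 64 + 215 = 279 bytes.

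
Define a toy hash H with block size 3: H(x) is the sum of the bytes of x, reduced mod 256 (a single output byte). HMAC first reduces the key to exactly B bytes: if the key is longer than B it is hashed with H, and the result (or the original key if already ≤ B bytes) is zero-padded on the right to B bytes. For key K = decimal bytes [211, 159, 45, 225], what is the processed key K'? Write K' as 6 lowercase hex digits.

|K| = 4 > B = 3, so first hash the key.
H(K): sum = 211+159+45+225 = 640; mod 256 = 128 → 80.
Zero-pad H(K) = 80 to 3 bytes: K' = 80 00 00.

800000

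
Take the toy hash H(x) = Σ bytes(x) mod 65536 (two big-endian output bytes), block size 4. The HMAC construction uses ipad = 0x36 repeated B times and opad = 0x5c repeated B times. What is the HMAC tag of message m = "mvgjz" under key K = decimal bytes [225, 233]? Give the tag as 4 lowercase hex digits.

027e

Key decimal bytes [225, 233] = e1 e9 is 2 bytes ≤ B = 4; zero-pad to 4 bytes: K' = e1 e9 00 00.
K' ⊕ ipad = d7 df 36 36.  K' ⊕ opad = bd b5 5c 5c.
Inner input = (K'⊕ipad) ∥ m = d7 df 36 36 ∥ 6d 76 67 6a 7a.
Inner hash: sum = 215+223+54+54+109+118+103+106+122 = 1104 → 04 50.
Outer input = (K'⊕opad) ∥ inner = bd b5 5c 5c ∥ 04 50.
Outer hash (tag): sum = 189+181+92+92+4+80 = 638 → 02 7e.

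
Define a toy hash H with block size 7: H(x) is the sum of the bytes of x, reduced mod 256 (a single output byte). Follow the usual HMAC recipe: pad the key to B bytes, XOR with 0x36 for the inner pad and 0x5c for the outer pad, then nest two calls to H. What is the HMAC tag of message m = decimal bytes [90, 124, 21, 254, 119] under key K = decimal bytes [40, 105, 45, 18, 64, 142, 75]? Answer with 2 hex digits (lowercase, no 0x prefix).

Key decimal bytes [40, 105, 45, 18, 64, 142, 75] = 28 69 2d 12 40 8e 4b is exactly B = 7 bytes: K' = 28 69 2d 12 40 8e 4b.
K' ⊕ ipad = 1e 5f 1b 24 76 b8 7d.  K' ⊕ opad = 74 35 71 4e 1c d2 17.
Inner input = (K'⊕ipad) ∥ m = 1e 5f 1b 24 76 b8 7d ∥ 5a 7c 15 fe 77.
Inner hash: sum = 30+95+27+36+118+184+125+90+124+21+254+119 = 1223; mod 256 = 199 → c7.
Outer input = (K'⊕opad) ∥ inner = 74 35 71 4e 1c d2 17 ∥ c7.
Outer hash (tag): sum = 116+53+113+78+28+210+23+199 = 820; mod 256 = 52 → 34.

34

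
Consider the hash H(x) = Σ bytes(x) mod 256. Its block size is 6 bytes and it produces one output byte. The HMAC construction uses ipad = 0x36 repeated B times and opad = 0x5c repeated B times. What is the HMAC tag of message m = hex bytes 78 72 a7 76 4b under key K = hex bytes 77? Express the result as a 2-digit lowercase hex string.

98

Key hex bytes 77 is 1 byte ≤ B = 6; zero-pad to 6 bytes: K' = 77 00 00 00 00 00.
K' ⊕ ipad = 41 36 36 36 36 36.  K' ⊕ opad = 2b 5c 5c 5c 5c 5c.
Inner input = (K'⊕ipad) ∥ m = 41 36 36 36 36 36 ∥ 78 72 a7 76 4b.
Inner hash: sum = 65+54+54+54+54+54+120+114+167+118+75 = 929; mod 256 = 161 → a1.
Outer input = (K'⊕opad) ∥ inner = 2b 5c 5c 5c 5c 5c ∥ a1.
Outer hash (tag): sum = 43+92+92+92+92+92+161 = 664; mod 256 = 152 → 98.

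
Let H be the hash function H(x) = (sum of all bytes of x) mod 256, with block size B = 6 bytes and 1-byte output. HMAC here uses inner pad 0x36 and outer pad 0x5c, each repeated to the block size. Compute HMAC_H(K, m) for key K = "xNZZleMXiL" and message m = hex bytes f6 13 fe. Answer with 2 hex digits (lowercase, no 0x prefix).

6d

Key "xNZZleMXiL" = 78 4e 5a 5a 6c 65 4d 58 69 4c is 10 bytes > B = 6, so hash it first: H(key) = a5, then zero-pad to 6 bytes: K' = a5 00 00 00 00 00.
K' ⊕ ipad = 93 36 36 36 36 36.  K' ⊕ opad = f9 5c 5c 5c 5c 5c.
Inner input = (K'⊕ipad) ∥ m = 93 36 36 36 36 36 ∥ f6 13 fe.
Inner hash: sum = 147+54+54+54+54+54+246+19+254 = 936; mod 256 = 168 → a8.
Outer input = (K'⊕opad) ∥ inner = f9 5c 5c 5c 5c 5c ∥ a8.
Outer hash (tag): sum = 249+92+92+92+92+92+168 = 877; mod 256 = 109 → 6d.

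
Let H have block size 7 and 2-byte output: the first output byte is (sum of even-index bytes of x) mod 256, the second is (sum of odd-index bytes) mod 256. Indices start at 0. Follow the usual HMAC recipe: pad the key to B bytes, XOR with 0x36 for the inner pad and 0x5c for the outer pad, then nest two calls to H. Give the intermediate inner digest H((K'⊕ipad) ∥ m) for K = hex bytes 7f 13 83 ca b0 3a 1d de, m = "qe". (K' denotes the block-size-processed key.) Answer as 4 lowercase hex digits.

Key hex bytes 7f 13 83 ca b0 3a 1d de is 8 bytes > B = 7, so hash it first: H(key) = cf f5, then zero-pad to 7 bytes: K' = cf f5 00 00 00 00 00.
K' ⊕ ipad = f9 c3 36 36 36 36 36.
Inner input = f9 c3 36 36 36 36 36 ∥ 71 65.
Inner hash: even-index sum = 512 mod 256 = 0; odd-index sum = 416 mod 256 = 160 → 00 a0.

00a0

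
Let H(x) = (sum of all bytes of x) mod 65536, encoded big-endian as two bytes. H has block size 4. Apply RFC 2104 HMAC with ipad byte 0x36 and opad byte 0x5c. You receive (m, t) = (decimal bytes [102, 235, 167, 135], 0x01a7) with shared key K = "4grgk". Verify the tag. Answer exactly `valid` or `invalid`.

valid

Key "4grgk" = 34 67 72 67 6b is 5 bytes > B = 4, so hash it first: H(key) = 01 df, then zero-pad to 4 bytes: K' = 01 df 00 00.
K' ⊕ ipad = 37 e9 36 36; K' ⊕ opad = 5d 83 5c 5c.
Inner hash: sum = 55+233+54+54+102+235+167+135 = 1035 → 04 0b.
Outer hash (recomputed tag): sum = 93+131+92+92+4+11 = 423 → 01 a7.
Recomputed tag = 01a7; claimed = 01a7 → match.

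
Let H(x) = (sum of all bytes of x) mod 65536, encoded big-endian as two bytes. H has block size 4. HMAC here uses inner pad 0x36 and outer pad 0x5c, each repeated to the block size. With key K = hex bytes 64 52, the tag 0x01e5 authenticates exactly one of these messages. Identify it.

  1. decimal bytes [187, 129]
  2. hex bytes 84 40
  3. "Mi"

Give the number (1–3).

2

Key hex bytes 64 52 is 2 bytes ≤ B = 4; zero-pad to 4 bytes: K' = 64 52 00 00.
K' ⊕ ipad = 52 64 36 36; K' ⊕ opad = 38 0e 5c 5c.
m1: inner = H(52 64 36 36 bb 81) = 02 5e; tag = H(38 0e 5c 5c 02 5e) = 015e
m2: inner = H(52 64 36 36 84 40) = 01 e6; tag = H(38 0e 5c 5c 01 e6) = 01e5 ← matches
m3: inner = H(52 64 36 36 4d 69) = 01 d8; tag = H(38 0e 5c 5c 01 d8) = 01d7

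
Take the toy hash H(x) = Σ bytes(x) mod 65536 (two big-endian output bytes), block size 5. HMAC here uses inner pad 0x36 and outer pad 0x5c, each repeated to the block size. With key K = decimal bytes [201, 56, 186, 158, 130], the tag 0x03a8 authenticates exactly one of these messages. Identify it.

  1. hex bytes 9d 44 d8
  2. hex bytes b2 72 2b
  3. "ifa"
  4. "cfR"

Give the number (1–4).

3

Key decimal bytes [201, 56, 186, 158, 130] = c9 38 ba 9e 82 is exactly B = 5 bytes: K' = c9 38 ba 9e 82.
K' ⊕ ipad = ff 0e 8c a8 b4; K' ⊕ opad = 95 64 e6 c2 de.
m1: inner = H(ff 0e 8c a8 b4 9d 44 d8) = 04 ae; tag = H(95 64 e6 c2 de 04 ae) = 0431
m2: inner = H(ff 0e 8c a8 b4 b2 72 2b) = 04 44; tag = H(95 64 e6 c2 de 04 44) = 03c7
m3: inner = H(ff 0e 8c a8 b4 69 66 61) = 04 25; tag = H(95 64 e6 c2 de 04 25) = 03a8 ← matches
m4: inner = H(ff 0e 8c a8 b4 63 66 52) = 04 10; tag = H(95 64 e6 c2 de 04 10) = 0393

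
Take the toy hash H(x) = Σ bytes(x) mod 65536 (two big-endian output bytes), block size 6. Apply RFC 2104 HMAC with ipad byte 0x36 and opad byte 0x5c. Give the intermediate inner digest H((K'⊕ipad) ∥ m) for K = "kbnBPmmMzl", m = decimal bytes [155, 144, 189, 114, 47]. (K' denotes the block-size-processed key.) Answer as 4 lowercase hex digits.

0482

Key "kbnBPmmMzl" = 6b 62 6e 42 50 6d 6d 4d 7a 6c is 10 bytes > B = 6, so hash it first: H(key) = 03 da, then zero-pad to 6 bytes: K' = 03 da 00 00 00 00.
K' ⊕ ipad = 35 ec 36 36 36 36.
Inner input = 35 ec 36 36 36 36 ∥ 9b 90 bd 72 2f.
Inner hash: sum = 53+236+54+54+54+54+155+144+189+114+47 = 1154 → 04 82.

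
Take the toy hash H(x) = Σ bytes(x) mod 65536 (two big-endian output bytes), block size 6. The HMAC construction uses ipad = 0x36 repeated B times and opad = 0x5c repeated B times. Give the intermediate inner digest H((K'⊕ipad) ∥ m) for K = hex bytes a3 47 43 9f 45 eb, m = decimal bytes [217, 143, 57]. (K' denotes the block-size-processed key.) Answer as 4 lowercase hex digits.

0515

Key hex bytes a3 47 43 9f 45 eb is exactly B = 6 bytes: K' = a3 47 43 9f 45 eb.
K' ⊕ ipad = 95 71 75 a9 73 dd.
Inner input = 95 71 75 a9 73 dd ∥ d9 8f 39.
Inner hash: sum = 149+113+117+169+115+221+217+143+57 = 1301 → 05 15.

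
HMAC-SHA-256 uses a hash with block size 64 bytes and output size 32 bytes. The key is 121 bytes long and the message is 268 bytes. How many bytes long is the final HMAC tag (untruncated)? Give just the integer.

32

The tag is one SHA-256 digest: 32 bytes.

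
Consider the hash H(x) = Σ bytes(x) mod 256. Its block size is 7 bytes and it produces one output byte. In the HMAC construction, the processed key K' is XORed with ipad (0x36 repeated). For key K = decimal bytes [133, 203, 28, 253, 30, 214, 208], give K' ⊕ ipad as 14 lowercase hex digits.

b3fd2acb28e0e6

Key decimal bytes [133, 203, 28, 253, 30, 214, 208] = 85 cb 1c fd 1e d6 d0 is exactly B = 7 bytes: K' = 85 cb 1c fd 1e d6 d0.
XOR each byte with 0x36: 85⊕36=b3, cb⊕36=fd, 1c⊕36=2a, fd⊕36=cb, 1e⊕36=28, d6⊕36=e0, d0⊕36=e6.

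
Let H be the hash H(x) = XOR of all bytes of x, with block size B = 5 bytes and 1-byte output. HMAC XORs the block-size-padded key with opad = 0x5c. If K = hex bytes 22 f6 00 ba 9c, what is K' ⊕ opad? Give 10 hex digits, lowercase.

Key hex bytes 22 f6 00 ba 9c is exactly B = 5 bytes: K' = 22 f6 00 ba 9c.
XOR each byte with 0x5c: 22⊕5c=7e, f6⊕5c=aa, 00⊕5c=5c, ba⊕5c=e6, 9c⊕5c=c0.

7eaa5ce6c0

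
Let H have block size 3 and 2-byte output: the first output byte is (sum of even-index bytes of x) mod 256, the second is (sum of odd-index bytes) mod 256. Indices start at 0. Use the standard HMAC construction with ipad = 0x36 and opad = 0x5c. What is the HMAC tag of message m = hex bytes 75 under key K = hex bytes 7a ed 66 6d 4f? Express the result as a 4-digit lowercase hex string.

b055

Key hex bytes 7a ed 66 6d 4f is 5 bytes > B = 3, so hash it first: H(key) = 2f 5a, then zero-pad to 3 bytes: K' = 2f 5a 00.
K' ⊕ ipad = 19 6c 36.  K' ⊕ opad = 73 06 5c.
Inner input = (K'⊕ipad) ∥ m = 19 6c 36 ∥ 75.
Inner hash: even-index sum = 79 mod 256 = 79; odd-index sum = 225 mod 256 = 225 → 4f e1.
Outer input = (K'⊕opad) ∥ inner = 73 06 5c ∥ 4f e1.
Outer hash (tag): even-index sum = 432 mod 256 = 176; odd-index sum = 85 mod 256 = 85 → b0 55.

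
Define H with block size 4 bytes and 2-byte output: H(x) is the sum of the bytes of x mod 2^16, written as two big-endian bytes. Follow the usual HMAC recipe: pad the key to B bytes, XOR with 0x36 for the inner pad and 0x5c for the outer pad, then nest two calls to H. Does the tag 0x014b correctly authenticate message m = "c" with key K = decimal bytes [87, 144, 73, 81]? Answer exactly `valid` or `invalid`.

valid

Key decimal bytes [87, 144, 73, 81] = 57 90 49 51 is exactly B = 4 bytes: K' = 57 90 49 51.
K' ⊕ ipad = 61 a6 7f 67; K' ⊕ opad = 0b cc 15 0d.
Inner hash: sum = 97+166+127+103+99 = 592 → 02 50.
Outer hash (recomputed tag): sum = 11+204+21+13+2+80 = 331 → 01 4b.
Recomputed tag = 014b; claimed = 014b → match.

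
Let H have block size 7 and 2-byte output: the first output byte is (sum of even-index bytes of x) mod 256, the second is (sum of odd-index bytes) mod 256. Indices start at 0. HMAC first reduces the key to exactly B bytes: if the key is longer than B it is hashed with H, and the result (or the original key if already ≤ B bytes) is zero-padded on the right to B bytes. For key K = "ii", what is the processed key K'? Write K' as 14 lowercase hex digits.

Key "ii" = 69 69 is 2 bytes ≤ B = 7; zero-pad to 7 bytes: K' = 69 69 00 00 00 00 00.

69690000000000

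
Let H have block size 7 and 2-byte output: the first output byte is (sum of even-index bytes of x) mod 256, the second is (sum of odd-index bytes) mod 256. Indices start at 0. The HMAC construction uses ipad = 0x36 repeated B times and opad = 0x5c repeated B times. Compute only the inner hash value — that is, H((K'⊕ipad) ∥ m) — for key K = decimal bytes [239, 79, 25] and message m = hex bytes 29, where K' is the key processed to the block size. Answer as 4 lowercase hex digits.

Key decimal bytes [239, 79, 25] = ef 4f 19 is 3 bytes ≤ B = 7; zero-pad to 7 bytes: K' = ef 4f 19 00 00 00 00.
K' ⊕ ipad = d9 79 2f 36 36 36 36.
Inner input = d9 79 2f 36 36 36 36 ∥ 29.
Inner hash: even-index sum = 372 mod 256 = 116; odd-index sum = 270 mod 256 = 14 → 74 0e.

740e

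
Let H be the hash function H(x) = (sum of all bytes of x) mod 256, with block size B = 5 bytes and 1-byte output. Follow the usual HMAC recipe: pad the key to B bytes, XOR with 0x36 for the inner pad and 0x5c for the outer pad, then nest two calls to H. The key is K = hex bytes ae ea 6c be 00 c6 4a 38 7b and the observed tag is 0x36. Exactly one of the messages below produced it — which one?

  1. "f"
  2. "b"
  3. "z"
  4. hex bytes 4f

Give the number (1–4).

2

Key hex bytes ae ea 6c be 00 c6 4a 38 7b is 9 bytes > B = 5, so hash it first: H(key) = 85, then zero-pad to 5 bytes: K' = 85 00 00 00 00.
K' ⊕ ipad = b3 36 36 36 36; K' ⊕ opad = d9 5c 5c 5c 5c.
m1: inner = H(b3 36 36 36 36 66) = f1; tag = H(d9 5c 5c 5c 5c f1) = 3a
m2: inner = H(b3 36 36 36 36 62) = ed; tag = H(d9 5c 5c 5c 5c ed) = 36 ← matches
m3: inner = H(b3 36 36 36 36 7a) = 05; tag = H(d9 5c 5c 5c 5c 05) = 4e
m4: inner = H(b3 36 36 36 36 4f) = da; tag = H(d9 5c 5c 5c 5c da) = 23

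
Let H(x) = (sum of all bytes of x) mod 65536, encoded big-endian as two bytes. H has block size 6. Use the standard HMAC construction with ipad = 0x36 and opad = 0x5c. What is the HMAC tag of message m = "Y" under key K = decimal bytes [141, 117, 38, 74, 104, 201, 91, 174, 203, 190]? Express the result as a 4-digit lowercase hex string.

029a

Key decimal bytes [141, 117, 38, 74, 104, 201, 91, 174, 203, 190] = 8d 75 26 4a 68 c9 5b ae cb be is 10 bytes > B = 6, so hash it first: H(key) = 05 35, then zero-pad to 6 bytes: K' = 05 35 00 00 00 00.
K' ⊕ ipad = 33 03 36 36 36 36.  K' ⊕ opad = 59 69 5c 5c 5c 5c.
Inner input = (K'⊕ipad) ∥ m = 33 03 36 36 36 36 ∥ 59.
Inner hash: sum = 51+3+54+54+54+54+89 = 359 → 01 67.
Outer input = (K'⊕opad) ∥ inner = 59 69 5c 5c 5c 5c ∥ 01 67.
Outer hash (tag): sum = 89+105+92+92+92+92+1+103 = 666 → 02 9a.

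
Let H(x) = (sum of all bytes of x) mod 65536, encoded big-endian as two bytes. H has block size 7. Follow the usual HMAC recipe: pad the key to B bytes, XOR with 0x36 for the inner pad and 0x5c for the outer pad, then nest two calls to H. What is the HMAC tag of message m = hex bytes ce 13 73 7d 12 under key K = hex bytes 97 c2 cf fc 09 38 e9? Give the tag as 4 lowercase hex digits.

0477

Key hex bytes 97 c2 cf fc 09 38 e9 is exactly B = 7 bytes: K' = 97 c2 cf fc 09 38 e9.
K' ⊕ ipad = a1 f4 f9 ca 3f 0e df.  K' ⊕ opad = cb 9e 93 a0 55 64 b5.
Inner input = (K'⊕ipad) ∥ m = a1 f4 f9 ca 3f 0e df ∥ ce 13 73 7d 12.
Inner hash: sum = 161+244+249+202+63+14+223+206+19+115+125+18 = 1639 → 06 67.
Outer input = (K'⊕opad) ∥ inner = cb 9e 93 a0 55 64 b5 ∥ 06 67.
Outer hash (tag): sum = 203+158+147+160+85+100+181+6+103 = 1143 → 04 77.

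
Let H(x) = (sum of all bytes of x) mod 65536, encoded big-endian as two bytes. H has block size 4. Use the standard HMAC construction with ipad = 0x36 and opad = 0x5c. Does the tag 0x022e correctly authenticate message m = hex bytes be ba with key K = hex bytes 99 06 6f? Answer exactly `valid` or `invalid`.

Key hex bytes 99 06 6f is 3 bytes ≤ B = 4; zero-pad to 4 bytes: K' = 99 06 6f 00.
K' ⊕ ipad = af 30 59 36; K' ⊕ opad = c5 5a 33 5c.
Inner hash: sum = 175+48+89+54+190+186 = 742 → 02 e6.
Outer hash (recomputed tag): sum = 197+90+51+92+2+230 = 662 → 02 96.
Recomputed tag = 0296; claimed = 022e → mismatch.

invalid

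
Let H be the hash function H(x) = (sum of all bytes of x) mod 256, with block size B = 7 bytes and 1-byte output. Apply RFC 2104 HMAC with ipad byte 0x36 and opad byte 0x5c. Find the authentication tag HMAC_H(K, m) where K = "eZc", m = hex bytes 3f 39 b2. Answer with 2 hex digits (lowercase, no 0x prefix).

04

Key "eZc" = 65 5a 63 is 3 bytes ≤ B = 7; zero-pad to 7 bytes: K' = 65 5a 63 00 00 00 00.
K' ⊕ ipad = 53 6c 55 36 36 36 36.  K' ⊕ opad = 39 06 3f 5c 5c 5c 5c.
Inner input = (K'⊕ipad) ∥ m = 53 6c 55 36 36 36 36 ∥ 3f 39 b2.
Inner hash: sum = 83+108+85+54+54+54+54+63+57+178 = 790; mod 256 = 22 → 16.
Outer input = (K'⊕opad) ∥ inner = 39 06 3f 5c 5c 5c 5c ∥ 16.
Outer hash (tag): sum = 57+6+63+92+92+92+92+22 = 516; mod 256 = 4 → 04.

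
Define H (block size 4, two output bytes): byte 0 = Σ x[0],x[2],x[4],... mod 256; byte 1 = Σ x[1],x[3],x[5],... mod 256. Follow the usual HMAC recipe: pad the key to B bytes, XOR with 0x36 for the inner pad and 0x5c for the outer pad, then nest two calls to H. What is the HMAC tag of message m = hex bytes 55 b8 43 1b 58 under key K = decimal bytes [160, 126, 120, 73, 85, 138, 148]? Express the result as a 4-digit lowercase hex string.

Key decimal bytes [160, 126, 120, 73, 85, 138, 148] = a0 7e 78 49 55 8a 94 is 7 bytes > B = 4, so hash it first: H(key) = 01 51, then zero-pad to 4 bytes: K' = 01 51 00 00.
K' ⊕ ipad = 37 67 36 36.  K' ⊕ opad = 5d 0d 5c 5c.
Inner input = (K'⊕ipad) ∥ m = 37 67 36 36 ∥ 55 b8 43 1b 58.
Inner hash: even-index sum = 349 mod 256 = 93; odd-index sum = 368 mod 256 = 112 → 5d 70.
Outer input = (K'⊕opad) ∥ inner = 5d 0d 5c 5c ∥ 5d 70.
Outer hash (tag): even-index sum = 278 mod 256 = 22; odd-index sum = 217 mod 256 = 217 → 16 d9.

16d9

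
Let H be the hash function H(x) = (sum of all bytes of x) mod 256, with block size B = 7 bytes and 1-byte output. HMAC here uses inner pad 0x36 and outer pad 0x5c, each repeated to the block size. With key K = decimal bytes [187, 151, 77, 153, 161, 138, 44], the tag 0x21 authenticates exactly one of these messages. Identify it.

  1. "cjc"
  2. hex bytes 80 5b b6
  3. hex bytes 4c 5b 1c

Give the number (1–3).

Key decimal bytes [187, 151, 77, 153, 161, 138, 44] = bb 97 4d 99 a1 8a 2c is exactly B = 7 bytes: K' = bb 97 4d 99 a1 8a 2c.
K' ⊕ ipad = 8d a1 7b af 97 bc 1a; K' ⊕ opad = e7 cb 11 c5 fd d6 70.
m1: inner = H(8d a1 7b af 97 bc 1a 63 6a 63) = f5; tag = H(e7 cb 11 c5 fd d6 70 f5) = c0
m2: inner = H(8d a1 7b af 97 bc 1a 80 5b b6) = 56; tag = H(e7 cb 11 c5 fd d6 70 56) = 21 ← matches
m3: inner = H(8d a1 7b af 97 bc 1a 4c 5b 1c) = 88; tag = H(e7 cb 11 c5 fd d6 70 88) = 53

2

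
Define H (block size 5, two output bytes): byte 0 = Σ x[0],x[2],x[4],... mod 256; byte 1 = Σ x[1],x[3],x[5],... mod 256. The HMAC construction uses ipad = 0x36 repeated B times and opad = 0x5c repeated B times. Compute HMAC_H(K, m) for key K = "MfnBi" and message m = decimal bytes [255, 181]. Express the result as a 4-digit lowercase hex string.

3b3f

Key "MfnBi" = 4d 66 6e 42 69 is exactly B = 5 bytes: K' = 4d 66 6e 42 69.
K' ⊕ ipad = 7b 50 58 74 5f.  K' ⊕ opad = 11 3a 32 1e 35.
Inner input = (K'⊕ipad) ∥ m = 7b 50 58 74 5f ∥ ff b5.
Inner hash: even-index sum = 487 mod 256 = 231; odd-index sum = 451 mod 256 = 195 → e7 c3.
Outer input = (K'⊕opad) ∥ inner = 11 3a 32 1e 35 ∥ e7 c3.
Outer hash (tag): even-index sum = 315 mod 256 = 59; odd-index sum = 319 mod 256 = 63 → 3b 3f.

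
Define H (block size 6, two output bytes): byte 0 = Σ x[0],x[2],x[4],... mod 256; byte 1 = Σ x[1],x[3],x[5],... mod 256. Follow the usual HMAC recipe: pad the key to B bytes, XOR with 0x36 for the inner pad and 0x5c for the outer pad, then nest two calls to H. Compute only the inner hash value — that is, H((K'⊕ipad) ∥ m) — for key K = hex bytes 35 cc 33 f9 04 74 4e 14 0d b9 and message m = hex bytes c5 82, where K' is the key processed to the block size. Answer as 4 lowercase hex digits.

221e

Key hex bytes 35 cc 33 f9 04 74 4e 14 0d b9 is 10 bytes > B = 6, so hash it first: H(key) = c7 06, then zero-pad to 6 bytes: K' = c7 06 00 00 00 00.
K' ⊕ ipad = f1 30 36 36 36 36.
Inner input = f1 30 36 36 36 36 ∥ c5 82.
Inner hash: even-index sum = 546 mod 256 = 34; odd-index sum = 286 mod 256 = 30 → 22 1e.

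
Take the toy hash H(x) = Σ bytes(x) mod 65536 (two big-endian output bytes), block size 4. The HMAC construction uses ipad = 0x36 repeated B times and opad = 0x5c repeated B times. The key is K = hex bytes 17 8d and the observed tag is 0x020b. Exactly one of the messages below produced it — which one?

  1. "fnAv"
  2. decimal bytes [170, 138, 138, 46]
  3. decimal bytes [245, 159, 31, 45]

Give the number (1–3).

2

Key hex bytes 17 8d is 2 bytes ≤ B = 4; zero-pad to 4 bytes: K' = 17 8d 00 00.
K' ⊕ ipad = 21 bb 36 36; K' ⊕ opad = 4b d1 5c 5c.
m1: inner = H(21 bb 36 36 66 6e 41 76) = 02 d3; tag = H(4b d1 5c 5c 02 d3) = 02a9
m2: inner = H(21 bb 36 36 aa 8a 8a 2e) = 03 34; tag = H(4b d1 5c 5c 03 34) = 020b ← matches
m3: inner = H(21 bb 36 36 f5 9f 1f 2d) = 03 28; tag = H(4b d1 5c 5c 03 28) = 01ff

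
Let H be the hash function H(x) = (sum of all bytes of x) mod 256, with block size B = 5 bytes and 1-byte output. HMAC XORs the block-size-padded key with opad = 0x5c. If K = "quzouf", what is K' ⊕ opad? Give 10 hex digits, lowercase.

Key "quzouf" = 71 75 7a 6f 75 66 is 6 bytes > B = 5, so hash it first: H(key) = aa, then zero-pad to 5 bytes: K' = aa 00 00 00 00.
XOR each byte with 0x5c: aa⊕5c=f6, 00⊕5c=5c, 00⊕5c=5c, 00⊕5c=5c, 00⊕5c=5c.

f65c5c5c5c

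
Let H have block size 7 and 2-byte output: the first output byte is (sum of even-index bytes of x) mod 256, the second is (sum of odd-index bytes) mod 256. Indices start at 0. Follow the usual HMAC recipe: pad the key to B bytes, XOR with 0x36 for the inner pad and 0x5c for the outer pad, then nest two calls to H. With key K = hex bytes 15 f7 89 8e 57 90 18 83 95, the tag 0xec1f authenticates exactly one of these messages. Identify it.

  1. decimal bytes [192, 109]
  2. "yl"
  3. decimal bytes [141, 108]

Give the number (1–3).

1

Key hex bytes 15 f7 89 8e 57 90 18 83 95 is 9 bytes > B = 7, so hash it first: H(key) = a2 98, then zero-pad to 7 bytes: K' = a2 98 00 00 00 00 00.
K' ⊕ ipad = 94 ae 36 36 36 36 36; K' ⊕ opad = fe c4 5c 5c 5c 5c 5c.
m1: inner = H(94 ae 36 36 36 36 36 c0 6d) = a3 da; tag = H(fe c4 5c 5c 5c 5c 5c a3 da) = ec1f ← matches
m2: inner = H(94 ae 36 36 36 36 36 79 6c) = a2 93; tag = H(fe c4 5c 5c 5c 5c 5c a2 93) = a51e
m3: inner = H(94 ae 36 36 36 36 36 8d 6c) = a2 a7; tag = H(fe c4 5c 5c 5c 5c 5c a2 a7) = b91e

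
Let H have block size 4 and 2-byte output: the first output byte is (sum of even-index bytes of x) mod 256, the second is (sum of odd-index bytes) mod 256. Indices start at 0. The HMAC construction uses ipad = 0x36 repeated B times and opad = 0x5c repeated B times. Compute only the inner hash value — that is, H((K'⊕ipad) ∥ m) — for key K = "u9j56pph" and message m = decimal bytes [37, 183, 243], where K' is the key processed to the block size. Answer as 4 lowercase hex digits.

015d

Key "u9j56pph" = 75 39 6a 35 36 70 70 68 is 8 bytes > B = 4, so hash it first: H(key) = 85 46, then zero-pad to 4 bytes: K' = 85 46 00 00.
K' ⊕ ipad = b3 70 36 36.
Inner input = b3 70 36 36 ∥ 25 b7 f3.
Inner hash: even-index sum = 513 mod 256 = 1; odd-index sum = 349 mod 256 = 93 → 01 5d.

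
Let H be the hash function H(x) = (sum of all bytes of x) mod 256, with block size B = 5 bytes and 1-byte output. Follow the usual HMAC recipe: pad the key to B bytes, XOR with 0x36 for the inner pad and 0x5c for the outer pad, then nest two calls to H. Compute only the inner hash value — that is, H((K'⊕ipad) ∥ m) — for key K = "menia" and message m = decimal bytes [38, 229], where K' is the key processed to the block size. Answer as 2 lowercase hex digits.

Key "menia" = 6d 65 6e 69 61 is exactly B = 5 bytes: K' = 6d 65 6e 69 61.
K' ⊕ ipad = 5b 53 58 5f 57.
Inner input = 5b 53 58 5f 57 ∥ 26 e5.
Inner hash: sum = 91+83+88+95+87+38+229 = 711; mod 256 = 199 → c7.

c7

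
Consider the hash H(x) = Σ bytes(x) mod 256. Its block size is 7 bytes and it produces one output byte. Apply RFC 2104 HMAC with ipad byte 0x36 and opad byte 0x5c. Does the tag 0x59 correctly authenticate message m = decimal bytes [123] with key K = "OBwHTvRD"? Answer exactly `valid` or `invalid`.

valid

Key "OBwHTvRD" = 4f 42 77 48 54 76 52 44 is 8 bytes > B = 7, so hash it first: H(key) = b0, then zero-pad to 7 bytes: K' = b0 00 00 00 00 00 00.
K' ⊕ ipad = 86 36 36 36 36 36 36; K' ⊕ opad = ec 5c 5c 5c 5c 5c 5c.
Inner hash: sum = 134+54+54+54+54+54+54+123 = 581; mod 256 = 69 → 45.
Outer hash (recomputed tag): sum = 236+92+92+92+92+92+92+69 = 857; mod 256 = 89 → 59.
Recomputed tag = 59; claimed = 59 → match.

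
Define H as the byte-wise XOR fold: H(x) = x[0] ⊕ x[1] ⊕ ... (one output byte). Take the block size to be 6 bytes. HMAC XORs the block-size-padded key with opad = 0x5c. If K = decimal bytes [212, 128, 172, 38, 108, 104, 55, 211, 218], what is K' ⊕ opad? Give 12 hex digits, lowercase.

Key decimal bytes [212, 128, 172, 38, 108, 104, 55, 211, 218] = d4 80 ac 26 6c 68 37 d3 da is 9 bytes > B = 6, so hash it first: H(key) = e4, then zero-pad to 6 bytes: K' = e4 00 00 00 00 00.
XOR each byte with 0x5c: e4⊕5c=b8, 00⊕5c=5c, 00⊕5c=5c, 00⊕5c=5c, 00⊕5c=5c, 00⊕5c=5c.

b85c5c5c5c5c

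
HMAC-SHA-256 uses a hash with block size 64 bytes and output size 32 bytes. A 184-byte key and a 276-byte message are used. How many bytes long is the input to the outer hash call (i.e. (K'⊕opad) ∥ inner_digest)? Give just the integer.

96

Key is 184 > 64 bytes, so it is hashed to 32 bytes then zero-padded to 64: |K'| = 64.
Outer input = (K'⊕opad) ∥ H(inner) → 64 + 32 = 96 bytes.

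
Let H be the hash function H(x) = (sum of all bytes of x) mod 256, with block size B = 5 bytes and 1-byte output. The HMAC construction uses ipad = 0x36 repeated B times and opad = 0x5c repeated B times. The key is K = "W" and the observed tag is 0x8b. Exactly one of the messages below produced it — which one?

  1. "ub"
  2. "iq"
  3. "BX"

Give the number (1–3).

Key "W" = 57 is 1 byte ≤ B = 5; zero-pad to 5 bytes: K' = 57 00 00 00 00.
K' ⊕ ipad = 61 36 36 36 36; K' ⊕ opad = 0b 5c 5c 5c 5c.
m1: inner = H(61 36 36 36 36 75 62) = 10; tag = H(0b 5c 5c 5c 5c 10) = 8b ← matches
m2: inner = H(61 36 36 36 36 69 71) = 13; tag = H(0b 5c 5c 5c 5c 13) = 8e
m3: inner = H(61 36 36 36 36 42 58) = d3; tag = H(0b 5c 5c 5c 5c d3) = 4e

1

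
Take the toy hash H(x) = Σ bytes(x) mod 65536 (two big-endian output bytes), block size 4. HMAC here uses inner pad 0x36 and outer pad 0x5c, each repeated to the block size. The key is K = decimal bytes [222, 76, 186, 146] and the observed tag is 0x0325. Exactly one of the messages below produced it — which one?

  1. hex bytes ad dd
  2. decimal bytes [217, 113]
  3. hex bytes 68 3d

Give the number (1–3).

2

Key decimal bytes [222, 76, 186, 146] = de 4c ba 92 is exactly B = 4 bytes: K' = de 4c ba 92.
K' ⊕ ipad = e8 7a 8c a4; K' ⊕ opad = 82 10 e6 ce.
m1: inner = H(e8 7a 8c a4 ad dd) = 04 1c; tag = H(82 10 e6 ce 04 1c) = 0266
m2: inner = H(e8 7a 8c a4 d9 71) = 03 dc; tag = H(82 10 e6 ce 03 dc) = 0325 ← matches
m3: inner = H(e8 7a 8c a4 68 3d) = 03 37; tag = H(82 10 e6 ce 03 37) = 0280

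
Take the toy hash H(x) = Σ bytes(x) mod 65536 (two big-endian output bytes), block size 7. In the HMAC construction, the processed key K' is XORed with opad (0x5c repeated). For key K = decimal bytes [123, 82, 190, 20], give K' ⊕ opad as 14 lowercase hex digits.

270ee2485c5c5c

Key decimal bytes [123, 82, 190, 20] = 7b 52 be 14 is 4 bytes ≤ B = 7; zero-pad to 7 bytes: K' = 7b 52 be 14 00 00 00.
XOR each byte with 0x5c: 7b⊕5c=27, 52⊕5c=0e, be⊕5c=e2, 14⊕5c=48, 00⊕5c=5c, 00⊕5c=5c, 00⊕5c=5c.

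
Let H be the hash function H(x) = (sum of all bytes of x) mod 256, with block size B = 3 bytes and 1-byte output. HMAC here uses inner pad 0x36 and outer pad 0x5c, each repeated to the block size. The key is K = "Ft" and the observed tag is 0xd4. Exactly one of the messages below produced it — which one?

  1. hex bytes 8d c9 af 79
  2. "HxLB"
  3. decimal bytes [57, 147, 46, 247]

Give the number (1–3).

Key "Ft" = 46 74 is 2 bytes ≤ B = 3; zero-pad to 3 bytes: K' = 46 74 00.
K' ⊕ ipad = 70 42 36; K' ⊕ opad = 1a 28 5c.
m1: inner = H(70 42 36 8d c9 af 79) = 66; tag = H(1a 28 5c 66) = 04
m2: inner = H(70 42 36 48 78 4c 42) = 36; tag = H(1a 28 5c 36) = d4 ← matches
m3: inner = H(70 42 36 39 93 2e f7) = d9; tag = H(1a 28 5c d9) = 77

2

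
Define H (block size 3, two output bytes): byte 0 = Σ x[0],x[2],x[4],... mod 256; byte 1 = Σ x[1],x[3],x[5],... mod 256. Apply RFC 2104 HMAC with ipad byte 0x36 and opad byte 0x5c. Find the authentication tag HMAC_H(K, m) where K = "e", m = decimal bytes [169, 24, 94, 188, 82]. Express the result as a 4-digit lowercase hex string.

Key "e" = 65 is 1 byte ≤ B = 3; zero-pad to 3 bytes: K' = 65 00 00.
K' ⊕ ipad = 53 36 36.  K' ⊕ opad = 39 5c 5c.
Inner input = (K'⊕ipad) ∥ m = 53 36 36 ∥ a9 18 5e bc 52.
Inner hash: even-index sum = 349 mod 256 = 93; odd-index sum = 399 mod 256 = 143 → 5d 8f.
Outer input = (K'⊕opad) ∥ inner = 39 5c 5c ∥ 5d 8f.
Outer hash (tag): even-index sum = 292 mod 256 = 36; odd-index sum = 185 mod 256 = 185 → 24 b9.

24b9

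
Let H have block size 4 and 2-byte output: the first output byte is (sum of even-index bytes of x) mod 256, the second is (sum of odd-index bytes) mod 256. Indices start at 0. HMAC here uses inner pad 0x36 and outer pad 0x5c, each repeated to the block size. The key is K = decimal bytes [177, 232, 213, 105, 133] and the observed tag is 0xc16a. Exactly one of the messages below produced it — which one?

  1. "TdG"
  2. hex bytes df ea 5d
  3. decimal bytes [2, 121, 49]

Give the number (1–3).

1

Key decimal bytes [177, 232, 213, 105, 133] = b1 e8 d5 69 85 is 5 bytes > B = 4, so hash it first: H(key) = 0b 51, then zero-pad to 4 bytes: K' = 0b 51 00 00.
K' ⊕ ipad = 3d 67 36 36; K' ⊕ opad = 57 0d 5c 5c.
m1: inner = H(3d 67 36 36 54 64 47) = 0e 01; tag = H(57 0d 5c 5c 0e 01) = c16a ← matches
m2: inner = H(3d 67 36 36 df ea 5d) = af 87; tag = H(57 0d 5c 5c af 87) = 62f0
m3: inner = H(3d 67 36 36 02 79 31) = a6 16; tag = H(57 0d 5c 5c a6 16) = 597f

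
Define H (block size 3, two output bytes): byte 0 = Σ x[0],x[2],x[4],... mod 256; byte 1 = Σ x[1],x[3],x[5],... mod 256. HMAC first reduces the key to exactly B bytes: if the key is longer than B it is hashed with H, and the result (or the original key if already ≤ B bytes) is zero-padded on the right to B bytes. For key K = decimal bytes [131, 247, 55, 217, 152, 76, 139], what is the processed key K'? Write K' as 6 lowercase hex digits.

|K| = 7 > B = 3, so first hash the key.
H(K): even-index sum = 477 mod 256 = 221; odd-index sum = 540 mod 256 = 28 → dd 1c.
Zero-pad H(K) = dd 1c to 3 bytes: K' = dd 1c 00.

dd1c00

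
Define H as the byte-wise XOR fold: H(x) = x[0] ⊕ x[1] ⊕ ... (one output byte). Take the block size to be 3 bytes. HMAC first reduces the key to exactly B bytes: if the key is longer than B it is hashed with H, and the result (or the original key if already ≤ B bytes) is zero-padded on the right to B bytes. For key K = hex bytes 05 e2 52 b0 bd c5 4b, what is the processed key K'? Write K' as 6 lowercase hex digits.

|K| = 7 > B = 3, so first hash the key.
H(K): XOR 05⊕e2⊕52⊕b0⊕bd⊕c5⊕4b = 36.
Zero-pad H(K) = 36 to 3 bytes: K' = 36 00 00.

360000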